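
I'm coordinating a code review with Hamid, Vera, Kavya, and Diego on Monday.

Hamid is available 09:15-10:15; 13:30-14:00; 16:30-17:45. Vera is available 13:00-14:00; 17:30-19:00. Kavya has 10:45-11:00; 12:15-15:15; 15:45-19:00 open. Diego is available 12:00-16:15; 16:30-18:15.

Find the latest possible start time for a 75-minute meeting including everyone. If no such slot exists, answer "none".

Hamid ∩ Vera: 13:30-14:00, 17:30-17:45.
Hamid ∩ Vera ∩ Kavya: 13:30-14:00, 17:30-17:45.
Hamid ∩ Vera ∩ Kavya ∩ Diego: 13:30-14:00, 17:30-17:45.
No common window is at least 75 minutes long.

none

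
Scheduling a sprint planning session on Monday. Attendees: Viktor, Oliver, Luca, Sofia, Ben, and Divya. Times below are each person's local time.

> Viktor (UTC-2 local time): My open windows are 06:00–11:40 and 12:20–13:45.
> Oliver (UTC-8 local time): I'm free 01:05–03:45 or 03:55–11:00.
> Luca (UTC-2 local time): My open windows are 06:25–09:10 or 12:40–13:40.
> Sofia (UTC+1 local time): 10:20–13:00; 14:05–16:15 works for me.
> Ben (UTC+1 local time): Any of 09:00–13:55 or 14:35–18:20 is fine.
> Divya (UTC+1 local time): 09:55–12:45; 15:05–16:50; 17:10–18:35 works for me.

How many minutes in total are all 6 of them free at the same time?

Viktor in UTC: 08:00-13:40, 14:20-15:45 (add 2h to convert from UTC-2).
Oliver in UTC: 09:05-11:45, 11:55-19:00 (add 8h to convert from UTC-8).
Luca in UTC: 08:25-11:10, 14:40-15:40 (add 2h to convert from UTC-2).
Sofia in UTC: 09:20-12:00, 13:05-15:15 (subtract 1h to convert from UTC+1).
Ben in UTC: 08:00-12:55, 13:35-17:20 (subtract 1h to convert from UTC+1).
Divya in UTC: 08:55-11:45, 14:05-15:50, 16:10-17:35 (subtract 1h to convert from UTC+1).
Viktor ∩ Oliver: 09:05-11:45, 11:55-13:40, 14:20-15:45.
Viktor ∩ Oliver ∩ Luca: 09:05-11:10, 14:40-15:40.
Viktor ∩ Oliver ∩ Luca ∩ Sofia: 09:20-11:10, 14:40-15:15.
Viktor ∩ Oliver ∩ Luca ∩ Sofia ∩ Ben: 09:20-11:10, 14:40-15:15.
Viktor ∩ Oliver ∩ Luca ∩ Sofia ∩ Ben ∩ Divya: 09:20-11:10, 14:40-15:15.
Summing the common windows: 110 + 35 = 145 minutes.

145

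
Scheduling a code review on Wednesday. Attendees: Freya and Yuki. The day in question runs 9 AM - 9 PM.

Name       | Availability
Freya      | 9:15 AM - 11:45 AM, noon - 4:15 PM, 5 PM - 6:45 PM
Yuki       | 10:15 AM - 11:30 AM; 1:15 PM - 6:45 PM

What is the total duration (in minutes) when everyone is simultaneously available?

Freya ∩ Yuki: 10:15-11:30, 13:15-16:15, 17:00-18:45.
Summing the common windows: 75 + 180 + 105 = 360 minutes.

360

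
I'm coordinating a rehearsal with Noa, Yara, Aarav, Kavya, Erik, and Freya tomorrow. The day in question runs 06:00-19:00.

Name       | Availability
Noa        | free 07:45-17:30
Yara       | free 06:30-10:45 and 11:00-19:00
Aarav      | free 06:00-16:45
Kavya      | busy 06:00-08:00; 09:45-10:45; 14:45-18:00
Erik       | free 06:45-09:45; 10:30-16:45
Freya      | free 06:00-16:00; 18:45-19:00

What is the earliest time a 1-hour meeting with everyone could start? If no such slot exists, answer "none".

Noa free: 07:45-17:30.
Yara free: 06:30-10:45, 11:00-19:00.
Aarav free: 06:00-16:45.
Kavya free: 08:00-09:45, 10:45-14:45, 18:00-19:00 (invert busy blocks within the working day).
Erik free: 06:45-09:45, 10:30-16:45.
Freya free: 06:00-16:00, 18:45-19:00.
Noa ∩ Yara: 07:45-10:45, 11:00-17:30.
Noa ∩ Yara ∩ Aarav: 07:45-10:45, 11:00-16:45.
Noa ∩ Yara ∩ Aarav ∩ Kavya: 08:00-09:45, 11:00-14:45.
Noa ∩ Yara ∩ Aarav ∩ Kavya ∩ Erik: 08:00-09:45, 11:00-14:45.
Noa ∩ Yara ∩ Aarav ∩ Kavya ∩ Erik ∩ Freya: 08:00-09:45, 11:00-14:45.
Those are the intersection windows.
The first common window of at least 60 minutes is 08:00-09:45, so the earliest start is 08:00.

08:00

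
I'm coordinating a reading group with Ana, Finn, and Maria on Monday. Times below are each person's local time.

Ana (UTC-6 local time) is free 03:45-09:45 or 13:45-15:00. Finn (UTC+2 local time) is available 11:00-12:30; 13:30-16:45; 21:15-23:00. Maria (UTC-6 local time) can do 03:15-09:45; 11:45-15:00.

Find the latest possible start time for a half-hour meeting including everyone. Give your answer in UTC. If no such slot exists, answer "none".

Ana in UTC: 09:45-15:45, 19:45-21:00 (add 6h to convert from UTC-6).
Finn in UTC: 09:00-10:30, 11:30-14:45, 19:15-21:00 (subtract 2h to convert from UTC+2).
Maria in UTC: 09:15-15:45, 17:45-21:00 (add 6h to convert from UTC-6).
Ana ∩ Finn: 09:45-10:30, 11:30-14:45, 19:45-21:00.
Ana ∩ Finn ∩ Maria: 09:45-10:30, 11:30-14:45, 19:45-21:00.
So the common availability across everyone is 09:45-10:30, 11:30-14:45, 19:45-21:00.
The last common window of at least 30 minutes is 19:45-21:00; a 30-minute meeting can start as late as 20:30 and still end by 21:00.

20:30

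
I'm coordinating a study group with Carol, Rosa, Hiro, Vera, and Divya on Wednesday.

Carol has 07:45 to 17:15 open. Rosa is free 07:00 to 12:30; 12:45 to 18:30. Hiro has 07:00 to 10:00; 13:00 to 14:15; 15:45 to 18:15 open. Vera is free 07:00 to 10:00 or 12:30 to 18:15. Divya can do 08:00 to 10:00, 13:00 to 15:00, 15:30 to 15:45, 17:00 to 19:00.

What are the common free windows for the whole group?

Carol ∩ Rosa: 07:45-12:30, 12:45-17:15.
Carol ∩ Rosa ∩ Hiro: 07:45-10:00, 13:00-14:15, 15:45-17:15.
Carol ∩ Rosa ∩ Hiro ∩ Vera: 07:45-10:00, 13:00-14:15, 15:45-17:15.
Carol ∩ Rosa ∩ Hiro ∩ Vera ∩ Divya: 08:00-10:00, 13:00-14:15, 17:00-17:15.
Those are the intersection windows.

08:00-10:00, 13:00-14:15, 17:00-17:15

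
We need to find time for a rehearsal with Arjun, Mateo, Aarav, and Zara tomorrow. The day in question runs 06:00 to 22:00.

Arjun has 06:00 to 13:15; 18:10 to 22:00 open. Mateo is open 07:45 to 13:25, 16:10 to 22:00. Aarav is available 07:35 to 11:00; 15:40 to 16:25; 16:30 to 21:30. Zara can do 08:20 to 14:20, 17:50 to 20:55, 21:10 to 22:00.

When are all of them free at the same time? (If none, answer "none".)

08:20-11:00, 18:10-20:55, 21:10-21:30

Arjun ∩ Mateo: 07:45-13:15, 18:10-22:00.
Arjun ∩ Mateo ∩ Aarav: 07:45-11:00, 18:10-21:30.
Arjun ∩ Mateo ∩ Aarav ∩ Zara: 08:20-11:00, 18:10-20:55, 21:10-21:30.
So the common availability across everyone is 08:20-11:00, 18:10-20:55, 21:10-21:30.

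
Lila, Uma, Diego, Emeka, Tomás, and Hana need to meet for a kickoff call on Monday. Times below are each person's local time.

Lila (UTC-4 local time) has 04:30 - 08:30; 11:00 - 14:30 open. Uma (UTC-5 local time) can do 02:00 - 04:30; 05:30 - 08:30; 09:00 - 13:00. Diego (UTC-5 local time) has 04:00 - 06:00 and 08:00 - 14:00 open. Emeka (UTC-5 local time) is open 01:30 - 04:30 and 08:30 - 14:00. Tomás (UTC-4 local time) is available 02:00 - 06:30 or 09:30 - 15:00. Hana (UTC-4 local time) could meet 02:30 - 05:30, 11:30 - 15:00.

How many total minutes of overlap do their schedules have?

180

Lila in UTC: 08:30-12:30, 15:00-18:30 (add 4h to convert from UTC-4).
Uma in UTC: 07:00-09:30, 10:30-13:30, 14:00-18:00 (add 5h to convert from UTC-5).
Diego in UTC: 09:00-11:00, 13:00-19:00 (add 5h to convert from UTC-5).
Emeka in UTC: 06:30-09:30, 13:30-19:00 (add 5h to convert from UTC-5).
Tomás in UTC: 06:00-10:30, 13:30-19:00 (add 4h to convert from UTC-4).
Hana in UTC: 06:30-09:30, 15:30-19:00 (add 4h to convert from UTC-4).
Lila ∩ Uma: 08:30-09:30, 10:30-12:30, 15:00-18:00.
Lila ∩ Uma ∩ Diego: 09:00-09:30, 10:30-11:00, 15:00-18:00.
Lila ∩ Uma ∩ Diego ∩ Emeka: 09:00-09:30, 15:00-18:00.
Lila ∩ Uma ∩ Diego ∩ Emeka ∩ Tomás: 09:00-09:30, 15:00-18:00.
Lila ∩ Uma ∩ Diego ∩ Emeka ∩ Tomás ∩ Hana: 09:00-09:30, 15:30-18:00.
Those are the intersection windows.
Summing the common windows: 30 + 150 = 180 minutes.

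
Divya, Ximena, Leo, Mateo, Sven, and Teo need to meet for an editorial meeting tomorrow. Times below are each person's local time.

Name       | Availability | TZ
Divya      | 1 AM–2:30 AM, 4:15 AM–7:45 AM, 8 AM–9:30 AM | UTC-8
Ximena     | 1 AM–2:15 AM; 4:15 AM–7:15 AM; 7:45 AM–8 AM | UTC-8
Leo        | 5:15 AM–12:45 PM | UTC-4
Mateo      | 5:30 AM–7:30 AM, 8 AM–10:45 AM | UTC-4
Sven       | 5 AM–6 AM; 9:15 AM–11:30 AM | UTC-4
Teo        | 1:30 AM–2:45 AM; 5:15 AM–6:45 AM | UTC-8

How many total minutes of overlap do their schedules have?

120

Divya in UTC: 09:00-10:30, 12:15-15:45, 16:00-17:30 (add 8h to convert from UTC-8).
Ximena in UTC: 09:00-10:15, 12:15-15:15, 15:45-16:00 (add 8h to convert from UTC-8).
Leo in UTC: 09:15-16:45 (add 4h to convert from UTC-4).
Mateo in UTC: 09:30-11:30, 12:00-14:45 (add 4h to convert from UTC-4).
Sven in UTC: 09:00-10:00, 13:15-15:30 (add 4h to convert from UTC-4).
Teo in UTC: 09:30-10:45, 13:15-14:45 (add 8h to convert from UTC-8).
Divya ∩ Ximena: 09:00-10:15, 12:15-15:15.
Divya ∩ Ximena ∩ Leo: 09:15-10:15, 12:15-15:15.
Divya ∩ Ximena ∩ Leo ∩ Mateo: 09:30-10:15, 12:15-14:45.
Divya ∩ Ximena ∩ Leo ∩ Mateo ∩ Sven: 09:30-10:00, 13:15-14:45.
Divya ∩ Ximena ∩ Leo ∩ Mateo ∩ Sven ∩ Teo: 09:30-10:00, 13:15-14:45.
Those are the intersection windows.
Summing the common windows: 30 + 90 = 120 minutes.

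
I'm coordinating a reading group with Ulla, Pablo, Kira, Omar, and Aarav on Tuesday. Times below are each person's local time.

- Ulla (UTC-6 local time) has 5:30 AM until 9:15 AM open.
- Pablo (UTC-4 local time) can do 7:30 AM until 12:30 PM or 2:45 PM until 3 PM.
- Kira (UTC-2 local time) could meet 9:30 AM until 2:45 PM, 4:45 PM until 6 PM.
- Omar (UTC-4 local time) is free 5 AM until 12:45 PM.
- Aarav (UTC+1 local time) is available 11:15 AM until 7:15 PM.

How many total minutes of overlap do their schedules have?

225

Ulla in UTC: 11:30-15:15 (add 6h to convert from UTC-6).
Pablo in UTC: 11:30-16:30, 18:45-19:00 (add 4h to convert from UTC-4).
Kira in UTC: 11:30-16:45, 18:45-20:00 (add 2h to convert from UTC-2).
Omar in UTC: 09:00-16:45 (add 4h to convert from UTC-4).
Aarav in UTC: 10:15-18:15 (subtract 1h to convert from UTC+1).
Ulla ∩ Pablo: 11:30-15:15.
Ulla ∩ Pablo ∩ Kira: 11:30-15:15.
Ulla ∩ Pablo ∩ Kira ∩ Omar: 11:30-15:15.
Ulla ∩ Pablo ∩ Kira ∩ Omar ∩ Aarav: 11:30-15:15.
That's a single block of 225 minutes.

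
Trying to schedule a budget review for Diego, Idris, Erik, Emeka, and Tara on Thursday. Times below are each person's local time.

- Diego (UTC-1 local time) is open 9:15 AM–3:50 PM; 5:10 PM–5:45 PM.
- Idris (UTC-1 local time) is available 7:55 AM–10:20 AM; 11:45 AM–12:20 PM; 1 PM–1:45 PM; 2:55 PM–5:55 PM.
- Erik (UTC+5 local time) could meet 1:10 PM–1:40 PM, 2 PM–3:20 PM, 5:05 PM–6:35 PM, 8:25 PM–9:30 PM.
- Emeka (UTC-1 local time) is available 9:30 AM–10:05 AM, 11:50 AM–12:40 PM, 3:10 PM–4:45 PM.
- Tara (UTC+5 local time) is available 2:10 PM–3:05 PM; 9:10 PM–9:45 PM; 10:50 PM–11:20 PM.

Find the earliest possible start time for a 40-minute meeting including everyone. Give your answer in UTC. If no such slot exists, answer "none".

none

Diego in UTC: 10:15-16:50, 18:10-18:45 (add 1h to convert from UTC-1).
Idris in UTC: 08:55-11:20, 12:45-13:20, 14:00-14:45, 15:55-18:55 (add 1h to convert from UTC-1).
Erik in UTC: 08:10-08:40, 09:00-10:20, 12:05-13:35, 15:25-16:30 (subtract 5h to convert from UTC+5).
Emeka in UTC: 10:30-11:05, 12:50-13:40, 16:10-17:45 (add 1h to convert from UTC-1).
Tara in UTC: 09:10-10:05, 16:10-16:45, 17:50-18:20 (subtract 5h to convert from UTC+5).
Diego ∩ Idris: 10:15-11:20, 12:45-13:20, 14:00-14:45, 15:55-16:50, 18:10-18:45.
Diego ∩ Idris ∩ Erik: 10:15-10:20, 12:45-13:20, 15:55-16:30.
Diego ∩ Idris ∩ Erik ∩ Emeka: 12:50-13:20, 16:10-16:30.
Diego ∩ Idris ∩ Erik ∩ Emeka ∩ Tara: 16:10-16:30.
So the common availability across everyone is 16:10-16:30.
No common window is at least 40 minutes long.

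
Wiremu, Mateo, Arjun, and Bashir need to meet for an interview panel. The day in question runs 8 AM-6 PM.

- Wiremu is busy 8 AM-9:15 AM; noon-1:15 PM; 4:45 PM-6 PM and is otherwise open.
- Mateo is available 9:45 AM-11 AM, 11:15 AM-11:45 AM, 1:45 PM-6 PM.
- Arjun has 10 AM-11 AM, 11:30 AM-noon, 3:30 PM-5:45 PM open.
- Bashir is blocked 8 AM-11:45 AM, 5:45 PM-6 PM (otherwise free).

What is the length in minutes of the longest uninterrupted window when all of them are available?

75

Wiremu free: 09:15-12:00, 13:15-16:45 (invert busy blocks within the working day).
Mateo free: 09:45-11:00, 11:15-11:45, 13:45-18:00.
Arjun free: 10:00-11:00, 11:30-12:00, 15:30-17:45.
Bashir free: 11:45-17:45 (invert busy blocks within the working day).
Wiremu ∩ Mateo: 09:45-11:00, 11:15-11:45, 13:45-16:45.
Wiremu ∩ Mateo ∩ Arjun: 10:00-11:00, 11:30-11:45, 15:30-16:45.
Wiremu ∩ Mateo ∩ Arjun ∩ Bashir: 15:30-16:45.
So the common availability across everyone is 15:30-16:45.
The longest is 15:30-16:45 at 75 minutes.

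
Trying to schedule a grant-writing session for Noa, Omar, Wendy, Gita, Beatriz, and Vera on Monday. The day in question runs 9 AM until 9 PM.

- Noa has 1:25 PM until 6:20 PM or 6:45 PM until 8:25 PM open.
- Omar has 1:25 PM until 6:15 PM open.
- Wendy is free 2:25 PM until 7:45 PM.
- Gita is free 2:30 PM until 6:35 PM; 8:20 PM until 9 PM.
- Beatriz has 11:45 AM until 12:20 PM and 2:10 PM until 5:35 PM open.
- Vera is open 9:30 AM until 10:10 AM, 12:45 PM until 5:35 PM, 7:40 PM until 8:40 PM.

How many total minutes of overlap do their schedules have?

185

Noa ∩ Omar: 13:25-18:15.
Noa ∩ Omar ∩ Wendy: 14:25-18:15.
Noa ∩ Omar ∩ Wendy ∩ Gita: 14:30-18:15.
Noa ∩ Omar ∩ Wendy ∩ Gita ∩ Beatriz: 14:30-17:35.
Noa ∩ Omar ∩ Wendy ∩ Gita ∩ Beatriz ∩ Vera: 14:30-17:35.
Those are the intersection windows.
That's a single block of 185 minutes.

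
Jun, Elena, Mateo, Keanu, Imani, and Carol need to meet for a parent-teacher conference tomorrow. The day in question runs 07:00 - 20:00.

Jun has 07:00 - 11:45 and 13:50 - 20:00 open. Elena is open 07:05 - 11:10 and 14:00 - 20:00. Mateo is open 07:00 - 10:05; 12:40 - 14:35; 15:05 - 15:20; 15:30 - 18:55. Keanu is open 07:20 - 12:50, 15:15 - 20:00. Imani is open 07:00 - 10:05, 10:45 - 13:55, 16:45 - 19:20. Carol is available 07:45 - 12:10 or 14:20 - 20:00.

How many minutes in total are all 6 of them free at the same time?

270

Jun ∩ Elena: 07:05-11:10, 14:00-20:00.
Jun ∩ Elena ∩ Mateo: 07:05-10:05, 14:00-14:35, 15:05-15:20, 15:30-18:55.
Jun ∩ Elena ∩ Mateo ∩ Keanu: 07:20-10:05, 15:15-15:20, 15:30-18:55.
Jun ∩ Elena ∩ Mateo ∩ Keanu ∩ Imani: 07:20-10:05, 16:45-18:55.
Jun ∩ Elena ∩ Mateo ∩ Keanu ∩ Imani ∩ Carol: 07:45-10:05, 16:45-18:55.
Summing the common windows: 140 + 130 = 270 minutes.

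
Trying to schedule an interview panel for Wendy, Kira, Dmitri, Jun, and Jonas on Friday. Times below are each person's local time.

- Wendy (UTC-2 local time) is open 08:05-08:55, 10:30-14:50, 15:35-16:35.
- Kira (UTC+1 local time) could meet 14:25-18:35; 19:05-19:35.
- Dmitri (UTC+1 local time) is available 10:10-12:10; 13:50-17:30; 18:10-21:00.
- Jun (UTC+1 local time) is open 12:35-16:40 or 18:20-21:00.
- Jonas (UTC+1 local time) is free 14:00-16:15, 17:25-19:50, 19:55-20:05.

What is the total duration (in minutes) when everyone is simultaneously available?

140

Wendy in UTC: 10:05-10:55, 12:30-16:50, 17:35-18:35 (add 2h to convert from UTC-2).
Kira in UTC: 13:25-17:35, 18:05-18:35 (subtract 1h to convert from UTC+1).
Dmitri in UTC: 09:10-11:10, 12:50-16:30, 17:10-20:00 (subtract 1h to convert from UTC+1).
Jun in UTC: 11:35-15:40, 17:20-20:00 (subtract 1h to convert from UTC+1).
Jonas in UTC: 13:00-15:15, 16:25-18:50, 18:55-19:05 (subtract 1h to convert from UTC+1).
Wendy ∩ Kira: 13:25-16:50, 18:05-18:35.
Wendy ∩ Kira ∩ Dmitri: 13:25-16:30, 18:05-18:35.
Wendy ∩ Kira ∩ Dmitri ∩ Jun: 13:25-15:40, 18:05-18:35.
Wendy ∩ Kira ∩ Dmitri ∩ Jun ∩ Jonas: 13:25-15:15, 18:05-18:35.
Those are the intersection windows.
Summing the common windows: 110 + 30 = 140 minutes.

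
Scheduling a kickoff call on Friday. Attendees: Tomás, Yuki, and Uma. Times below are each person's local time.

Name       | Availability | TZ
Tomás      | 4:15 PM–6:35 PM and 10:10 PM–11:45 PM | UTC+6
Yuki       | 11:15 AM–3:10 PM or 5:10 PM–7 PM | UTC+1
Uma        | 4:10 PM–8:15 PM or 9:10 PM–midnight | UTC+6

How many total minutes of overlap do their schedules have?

235

Tomás in UTC: 10:15-12:35, 16:10-17:45 (subtract 6h to convert from UTC+6).
Yuki in UTC: 10:15-14:10, 16:10-18:00 (subtract 1h to convert from UTC+1).
Uma in UTC: 10:10-14:15, 15:10-18:00 (subtract 6h to convert from UTC+6).
Tomás ∩ Yuki: 10:15-12:35, 16:10-17:45.
Tomás ∩ Yuki ∩ Uma: 10:15-12:35, 16:10-17:45.
Summing the common windows: 140 + 95 = 235 minutes.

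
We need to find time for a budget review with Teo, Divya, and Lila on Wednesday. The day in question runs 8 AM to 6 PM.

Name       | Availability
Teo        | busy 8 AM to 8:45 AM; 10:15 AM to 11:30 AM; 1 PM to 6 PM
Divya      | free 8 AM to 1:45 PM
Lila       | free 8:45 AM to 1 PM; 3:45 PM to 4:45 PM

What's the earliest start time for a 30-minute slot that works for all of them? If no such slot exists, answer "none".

Teo free: 08:45-10:15, 11:30-13:00 (invert busy blocks within the working day).
Divya free: 08:00-13:45.
Lila free: 08:45-13:00, 15:45-16:45.
Teo ∩ Divya: 08:45-10:15, 11:30-13:00.
Teo ∩ Divya ∩ Lila: 08:45-10:15, 11:30-13:00.
The first common window of at least 30 minutes is 08:45-10:15, so the earliest start is 08:45.

08:45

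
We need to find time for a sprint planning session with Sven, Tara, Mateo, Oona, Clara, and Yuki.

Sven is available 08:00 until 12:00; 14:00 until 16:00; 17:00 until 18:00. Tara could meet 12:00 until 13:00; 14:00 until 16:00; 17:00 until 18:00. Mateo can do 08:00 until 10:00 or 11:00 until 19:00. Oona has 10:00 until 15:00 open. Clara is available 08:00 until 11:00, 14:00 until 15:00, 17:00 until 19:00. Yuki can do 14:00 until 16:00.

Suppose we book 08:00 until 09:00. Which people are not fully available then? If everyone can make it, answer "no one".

Sven: free for 08:00-09:00. Tara: not fully free for 08:00-09:00. Mateo: free for 08:00-09:00. Oona: not fully free for 08:00-09:00. Clara: free for 08:00-09:00. Yuki: not fully free for 08:00-09:00.

Oona, Tara, Yuki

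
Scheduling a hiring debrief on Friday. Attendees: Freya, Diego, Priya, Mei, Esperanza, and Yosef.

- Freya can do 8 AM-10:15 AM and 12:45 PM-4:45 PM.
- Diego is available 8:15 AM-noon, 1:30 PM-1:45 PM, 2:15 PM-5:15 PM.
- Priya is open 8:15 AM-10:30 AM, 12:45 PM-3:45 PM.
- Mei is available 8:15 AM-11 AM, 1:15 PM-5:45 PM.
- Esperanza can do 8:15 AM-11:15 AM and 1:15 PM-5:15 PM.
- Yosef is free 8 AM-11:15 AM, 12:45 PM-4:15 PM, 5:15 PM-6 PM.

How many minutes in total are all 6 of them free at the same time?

225

Freya ∩ Diego: 08:15-10:15, 13:30-13:45, 14:15-16:45.
Freya ∩ Diego ∩ Priya: 08:15-10:15, 13:30-13:45, 14:15-15:45.
Freya ∩ Diego ∩ Priya ∩ Mei: 08:15-10:15, 13:30-13:45, 14:15-15:45.
Freya ∩ Diego ∩ Priya ∩ Mei ∩ Esperanza: 08:15-10:15, 13:30-13:45, 14:15-15:45.
Freya ∩ Diego ∩ Priya ∩ Mei ∩ Esperanza ∩ Yosef: 08:15-10:15, 13:30-13:45, 14:15-15:45.
So the common availability across everyone is 08:15-10:15, 13:30-13:45, 14:15-15:45.
Summing the common windows: 120 + 15 + 90 = 225 minutes.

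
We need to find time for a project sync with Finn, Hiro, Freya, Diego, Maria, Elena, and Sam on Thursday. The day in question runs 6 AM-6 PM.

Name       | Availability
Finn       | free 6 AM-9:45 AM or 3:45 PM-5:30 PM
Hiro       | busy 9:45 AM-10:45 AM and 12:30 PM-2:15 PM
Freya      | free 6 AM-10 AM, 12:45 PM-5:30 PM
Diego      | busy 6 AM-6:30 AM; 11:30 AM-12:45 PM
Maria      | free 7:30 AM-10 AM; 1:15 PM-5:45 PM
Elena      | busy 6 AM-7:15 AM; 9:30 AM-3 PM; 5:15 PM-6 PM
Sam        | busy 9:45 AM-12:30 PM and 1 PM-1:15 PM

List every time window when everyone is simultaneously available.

07:30-09:30, 15:45-17:15

Finn free: 06:00-09:45, 15:45-17:30.
Hiro free: 06:00-09:45, 10:45-12:30, 14:15-18:00 (invert busy blocks within the working day).
Freya free: 06:00-10:00, 12:45-17:30.
Diego free: 06:30-11:30, 12:45-18:00 (invert busy blocks within the working day).
Maria free: 07:30-10:00, 13:15-17:45.
Elena free: 07:15-09:30, 15:00-17:15 (invert busy blocks within the working day).
Sam free: 06:00-09:45, 12:30-13:00, 13:15-18:00 (invert busy blocks within the working day).
Finn ∩ Hiro: 06:00-09:45, 15:45-17:30.
Finn ∩ Hiro ∩ Freya: 06:00-09:45, 15:45-17:30.
Finn ∩ Hiro ∩ Freya ∩ Diego: 06:30-09:45, 15:45-17:30.
Finn ∩ Hiro ∩ Freya ∩ Diego ∩ Maria: 07:30-09:45, 15:45-17:30.
Finn ∩ Hiro ∩ Freya ∩ Diego ∩ Maria ∩ Elena: 07:30-09:30, 15:45-17:15.
Finn ∩ Hiro ∩ Freya ∩ Diego ∩ Maria ∩ Elena ∩ Sam: 07:30-09:30, 15:45-17:15.
So the common availability across everyone is 07:30-09:30, 15:45-17:15.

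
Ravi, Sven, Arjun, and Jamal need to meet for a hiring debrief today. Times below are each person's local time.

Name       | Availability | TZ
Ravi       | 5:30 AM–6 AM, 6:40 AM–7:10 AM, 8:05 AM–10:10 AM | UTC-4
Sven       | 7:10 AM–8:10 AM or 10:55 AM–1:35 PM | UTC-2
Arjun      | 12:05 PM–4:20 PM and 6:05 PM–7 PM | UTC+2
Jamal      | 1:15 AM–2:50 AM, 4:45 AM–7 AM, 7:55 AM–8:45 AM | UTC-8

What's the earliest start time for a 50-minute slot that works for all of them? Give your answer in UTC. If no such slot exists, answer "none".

12:55

Ravi in UTC: 09:30-10:00, 10:40-11:10, 12:05-14:10 (add 4h to convert from UTC-4).
Sven in UTC: 09:10-10:10, 12:55-15:35 (add 2h to convert from UTC-2).
Arjun in UTC: 10:05-14:20, 16:05-17:00 (subtract 2h to convert from UTC+2).
Jamal in UTC: 09:15-10:50, 12:45-15:00, 15:55-16:45 (add 8h to convert from UTC-8).
Ravi ∩ Sven: 09:30-10:00, 12:55-14:10.
Ravi ∩ Sven ∩ Arjun: 12:55-14:10.
Ravi ∩ Sven ∩ Arjun ∩ Jamal: 12:55-14:10.
So the common availability across everyone is 12:55-14:10.
The first common window of at least 50 minutes is 12:55-14:10, so the earliest start is 12:55.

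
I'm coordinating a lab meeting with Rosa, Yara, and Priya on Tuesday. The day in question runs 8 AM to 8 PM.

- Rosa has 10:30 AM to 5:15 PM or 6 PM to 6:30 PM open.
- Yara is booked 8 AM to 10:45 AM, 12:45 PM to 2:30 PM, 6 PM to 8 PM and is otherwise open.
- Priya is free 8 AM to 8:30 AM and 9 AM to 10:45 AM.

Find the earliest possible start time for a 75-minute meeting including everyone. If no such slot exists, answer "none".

Rosa free: 10:30-17:15, 18:00-18:30.
Yara free: 10:45-12:45, 14:30-18:00 (invert busy blocks within the working day).
Priya free: 08:00-08:30, 09:00-10:45.
Rosa ∩ Yara: 10:45-12:45, 14:30-17:15.
Rosa ∩ Yara ∩ Priya: ∅.
There is no time when everyone is free.
No common window is at least 75 minutes long.

none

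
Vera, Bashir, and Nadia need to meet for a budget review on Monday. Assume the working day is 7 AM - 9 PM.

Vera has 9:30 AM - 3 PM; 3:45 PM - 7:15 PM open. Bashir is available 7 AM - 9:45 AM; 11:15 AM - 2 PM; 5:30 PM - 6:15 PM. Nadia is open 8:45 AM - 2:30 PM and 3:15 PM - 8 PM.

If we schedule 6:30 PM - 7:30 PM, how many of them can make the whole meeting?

Nadia can make the full 18:30-19:30 slot — that's 1.

1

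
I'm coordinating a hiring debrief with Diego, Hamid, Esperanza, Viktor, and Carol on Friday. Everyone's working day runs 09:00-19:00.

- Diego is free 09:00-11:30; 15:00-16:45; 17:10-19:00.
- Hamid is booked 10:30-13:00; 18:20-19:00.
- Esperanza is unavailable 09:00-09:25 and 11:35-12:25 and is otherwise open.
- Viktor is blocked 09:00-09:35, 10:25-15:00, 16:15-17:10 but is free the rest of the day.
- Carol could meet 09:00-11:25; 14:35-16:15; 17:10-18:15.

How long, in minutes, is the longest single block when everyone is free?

Diego free: 09:00-11:30, 15:00-16:45, 17:10-19:00.
Hamid free: 09:00-10:30, 13:00-18:20 (invert busy blocks within the working day).
Esperanza free: 09:25-11:35, 12:25-19:00 (invert busy blocks within the working day).
Viktor free: 09:35-10:25, 15:00-16:15, 17:10-19:00 (invert busy blocks within the working day).
Carol free: 09:00-11:25, 14:35-16:15, 17:10-18:15.
Diego ∩ Hamid: 09:00-10:30, 15:00-16:45, 17:10-18:20.
Diego ∩ Hamid ∩ Esperanza: 09:25-10:30, 15:00-16:45, 17:10-18:20.
Diego ∩ Hamid ∩ Esperanza ∩ Viktor: 09:35-10:25, 15:00-16:15, 17:10-18:20.
Diego ∩ Hamid ∩ Esperanza ∩ Viktor ∩ Carol: 09:35-10:25, 15:00-16:15, 17:10-18:15.
So the common availability across everyone is 09:35-10:25, 15:00-16:15, 17:10-18:15.
The longest is 15:00-16:15 at 75 minutes.

75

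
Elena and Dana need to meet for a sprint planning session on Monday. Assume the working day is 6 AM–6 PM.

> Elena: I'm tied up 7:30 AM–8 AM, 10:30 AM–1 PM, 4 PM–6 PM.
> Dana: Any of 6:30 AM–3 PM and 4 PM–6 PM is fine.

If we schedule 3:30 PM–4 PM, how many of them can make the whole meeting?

1

Elena free: 06:00-07:30, 08:00-10:30, 13:00-16:00 (invert busy blocks within the working day).
Dana free: 06:30-15:00, 16:00-18:00.
Elena can make the full 15:30-16:00 slot — that's 1.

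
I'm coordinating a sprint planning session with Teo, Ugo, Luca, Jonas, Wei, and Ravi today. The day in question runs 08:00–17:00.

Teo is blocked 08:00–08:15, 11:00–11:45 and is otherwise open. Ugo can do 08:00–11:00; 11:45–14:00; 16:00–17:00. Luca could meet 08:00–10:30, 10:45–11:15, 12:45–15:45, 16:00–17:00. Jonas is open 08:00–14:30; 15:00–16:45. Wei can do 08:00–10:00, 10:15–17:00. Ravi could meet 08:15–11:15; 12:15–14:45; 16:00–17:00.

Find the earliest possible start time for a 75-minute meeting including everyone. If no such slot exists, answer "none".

08:15

Teo free: 08:15-11:00, 11:45-17:00 (invert busy blocks within the working day).
Ugo free: 08:00-11:00, 11:45-14:00, 16:00-17:00.
Luca free: 08:00-10:30, 10:45-11:15, 12:45-15:45, 16:00-17:00.
Jonas free: 08:00-14:30, 15:00-16:45.
Wei free: 08:00-10:00, 10:15-17:00.
Ravi free: 08:15-11:15, 12:15-14:45, 16:00-17:00.
Teo ∩ Ugo: 08:15-11:00, 11:45-14:00, 16:00-17:00.
Teo ∩ Ugo ∩ Luca: 08:15-10:30, 10:45-11:00, 12:45-14:00, 16:00-17:00.
Teo ∩ Ugo ∩ Luca ∩ Jonas: 08:15-10:30, 10:45-11:00, 12:45-14:00, 16:00-16:45.
Teo ∩ Ugo ∩ Luca ∩ Jonas ∩ Wei: 08:15-10:00, 10:15-10:30, 10:45-11:00, 12:45-14:00, 16:00-16:45.
Teo ∩ Ugo ∩ Luca ∩ Jonas ∩ Wei ∩ Ravi: 08:15-10:00, 10:15-10:30, 10:45-11:00, 12:45-14:00, 16:00-16:45.
The first common window of at least 75 minutes is 08:15-10:00, so the earliest start is 08:15.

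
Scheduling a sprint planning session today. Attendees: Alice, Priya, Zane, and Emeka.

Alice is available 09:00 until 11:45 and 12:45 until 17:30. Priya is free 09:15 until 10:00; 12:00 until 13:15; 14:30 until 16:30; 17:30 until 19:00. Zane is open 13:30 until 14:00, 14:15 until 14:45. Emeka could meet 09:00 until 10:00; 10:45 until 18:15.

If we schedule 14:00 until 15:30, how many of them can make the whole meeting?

Alice and Emeka can make the full 14:00-15:30 slot — that's 2.

2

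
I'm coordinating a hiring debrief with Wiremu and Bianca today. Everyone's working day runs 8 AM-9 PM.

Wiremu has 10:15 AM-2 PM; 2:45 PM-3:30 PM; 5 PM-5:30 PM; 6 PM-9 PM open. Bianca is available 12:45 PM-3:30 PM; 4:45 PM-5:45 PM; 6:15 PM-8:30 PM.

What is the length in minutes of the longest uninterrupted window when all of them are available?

Wiremu ∩ Bianca: 12:45-14:00, 14:45-15:30, 17:00-17:30, 18:15-20:30.
Those are the intersection windows.
The longest is 18:15-20:30 at 135 minutes.

135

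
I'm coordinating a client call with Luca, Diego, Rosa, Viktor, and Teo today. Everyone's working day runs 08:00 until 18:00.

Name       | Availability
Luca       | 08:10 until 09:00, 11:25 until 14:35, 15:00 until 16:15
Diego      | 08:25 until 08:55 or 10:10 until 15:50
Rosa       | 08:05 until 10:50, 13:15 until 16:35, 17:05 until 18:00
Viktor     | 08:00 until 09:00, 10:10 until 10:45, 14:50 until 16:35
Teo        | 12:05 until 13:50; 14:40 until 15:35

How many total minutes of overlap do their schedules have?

35

Luca ∩ Diego: 08:25-08:55, 11:25-14:35, 15:00-15:50.
Luca ∩ Diego ∩ Rosa: 08:25-08:55, 13:15-14:35, 15:00-15:50.
Luca ∩ Diego ∩ Rosa ∩ Viktor: 08:25-08:55, 15:00-15:50.
Luca ∩ Diego ∩ Rosa ∩ Viktor ∩ Teo: 15:00-15:35.
That's a single block of 35 minutes.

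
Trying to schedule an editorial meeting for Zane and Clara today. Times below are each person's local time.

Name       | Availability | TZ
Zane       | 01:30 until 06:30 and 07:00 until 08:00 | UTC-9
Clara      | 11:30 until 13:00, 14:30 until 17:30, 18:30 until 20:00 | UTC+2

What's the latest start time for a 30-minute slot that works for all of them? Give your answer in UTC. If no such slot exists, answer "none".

Zane in UTC: 10:30-15:30, 16:00-17:00 (add 9h to convert from UTC-9).
Clara in UTC: 09:30-11:00, 12:30-15:30, 16:30-18:00 (subtract 2h to convert from UTC+2).
Zane ∩ Clara: 10:30-11:00, 12:30-15:30, 16:30-17:00.
The last common window of at least 30 minutes is 16:30-17:00; a 30-minute meeting can start as late as 16:30 and still end by 17:00.

16:30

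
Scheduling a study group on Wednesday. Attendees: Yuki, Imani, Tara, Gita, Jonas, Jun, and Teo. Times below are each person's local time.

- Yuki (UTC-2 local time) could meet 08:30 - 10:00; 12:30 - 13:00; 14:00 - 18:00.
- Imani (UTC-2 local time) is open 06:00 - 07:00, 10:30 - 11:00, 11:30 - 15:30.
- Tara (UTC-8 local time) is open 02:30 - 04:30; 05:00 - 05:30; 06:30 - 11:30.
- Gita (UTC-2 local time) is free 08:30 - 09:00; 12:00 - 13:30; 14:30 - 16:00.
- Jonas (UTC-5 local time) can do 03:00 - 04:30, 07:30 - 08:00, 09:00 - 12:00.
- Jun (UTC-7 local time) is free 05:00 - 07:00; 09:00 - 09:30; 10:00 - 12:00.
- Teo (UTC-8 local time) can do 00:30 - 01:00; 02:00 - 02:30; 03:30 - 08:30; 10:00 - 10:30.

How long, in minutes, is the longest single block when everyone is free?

0

Yuki in UTC: 10:30-12:00, 14:30-15:00, 16:00-20:00 (add 2h to convert from UTC-2).
Imani in UTC: 08:00-09:00, 12:30-13:00, 13:30-17:30 (add 2h to convert from UTC-2).
Tara in UTC: 10:30-12:30, 13:00-13:30, 14:30-19:30 (add 8h to convert from UTC-8).
Gita in UTC: 10:30-11:00, 14:00-15:30, 16:30-18:00 (add 2h to convert from UTC-2).
Jonas in UTC: 08:00-09:30, 12:30-13:00, 14:00-17:00 (add 5h to convert from UTC-5).
Jun in UTC: 12:00-14:00, 16:00-16:30, 17:00-19:00 (add 7h to convert from UTC-7).
Teo in UTC: 08:30-09:00, 10:00-10:30, 11:30-16:30, 18:00-18:30 (add 8h to convert from UTC-8).
Yuki ∩ Imani: 14:30-15:00, 16:00-17:30.
Yuki ∩ Imani ∩ Tara: 14:30-15:00, 16:00-17:30.
Yuki ∩ Imani ∩ Tara ∩ Gita: 14:30-15:00, 16:30-17:30.
Yuki ∩ Imani ∩ Tara ∩ Gita ∩ Jonas: 14:30-15:00, 16:30-17:00.
Yuki ∩ Imani ∩ Tara ∩ Gita ∩ Jonas ∩ Jun: ∅.
Yuki ∩ Imani ∩ Tara ∩ Gita ∩ Jonas ∩ Jun ∩ Teo: ∅.
There is no time when everyone is free.
No common window exists, so the longest block is 0 minutes.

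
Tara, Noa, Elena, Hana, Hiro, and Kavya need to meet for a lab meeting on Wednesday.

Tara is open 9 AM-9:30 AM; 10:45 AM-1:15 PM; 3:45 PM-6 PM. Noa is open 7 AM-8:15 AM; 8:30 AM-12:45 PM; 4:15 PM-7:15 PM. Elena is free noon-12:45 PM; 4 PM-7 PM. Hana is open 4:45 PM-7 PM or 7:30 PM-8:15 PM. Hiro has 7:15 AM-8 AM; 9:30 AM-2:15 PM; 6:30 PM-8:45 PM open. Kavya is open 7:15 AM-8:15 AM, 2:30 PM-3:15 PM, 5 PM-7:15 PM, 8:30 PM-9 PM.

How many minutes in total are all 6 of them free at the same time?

0

Tara ∩ Noa: 09:00-09:30, 10:45-12:45, 16:15-18:00.
Tara ∩ Noa ∩ Elena: 12:00-12:45, 16:15-18:00.
Tara ∩ Noa ∩ Elena ∩ Hana: 16:45-18:00.
Tara ∩ Noa ∩ Elena ∩ Hana ∩ Hiro: ∅.
Tara ∩ Noa ∩ Elena ∩ Hana ∩ Hiro ∩ Kavya: ∅.
There is no time when everyone is free.
There is no common window, so the total is 0 minutes.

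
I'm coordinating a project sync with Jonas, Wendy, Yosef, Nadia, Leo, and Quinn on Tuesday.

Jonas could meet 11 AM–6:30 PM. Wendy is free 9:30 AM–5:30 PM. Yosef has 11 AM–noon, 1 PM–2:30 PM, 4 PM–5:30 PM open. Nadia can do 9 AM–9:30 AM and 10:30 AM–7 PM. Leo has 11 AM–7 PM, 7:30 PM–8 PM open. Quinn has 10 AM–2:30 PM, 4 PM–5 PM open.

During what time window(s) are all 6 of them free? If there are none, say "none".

Jonas ∩ Wendy: 11:00-17:30.
Jonas ∩ Wendy ∩ Yosef: 11:00-12:00, 13:00-14:30, 16:00-17:30.
Jonas ∩ Wendy ∩ Yosef ∩ Nadia: 11:00-12:00, 13:00-14:30, 16:00-17:30.
Jonas ∩ Wendy ∩ Yosef ∩ Nadia ∩ Leo: 11:00-12:00, 13:00-14:30, 16:00-17:30.
Jonas ∩ Wendy ∩ Yosef ∩ Nadia ∩ Leo ∩ Quinn: 11:00-12:00, 13:00-14:30, 16:00-17:00.

11:00-12:00, 13:00-14:30, 16:00-17:00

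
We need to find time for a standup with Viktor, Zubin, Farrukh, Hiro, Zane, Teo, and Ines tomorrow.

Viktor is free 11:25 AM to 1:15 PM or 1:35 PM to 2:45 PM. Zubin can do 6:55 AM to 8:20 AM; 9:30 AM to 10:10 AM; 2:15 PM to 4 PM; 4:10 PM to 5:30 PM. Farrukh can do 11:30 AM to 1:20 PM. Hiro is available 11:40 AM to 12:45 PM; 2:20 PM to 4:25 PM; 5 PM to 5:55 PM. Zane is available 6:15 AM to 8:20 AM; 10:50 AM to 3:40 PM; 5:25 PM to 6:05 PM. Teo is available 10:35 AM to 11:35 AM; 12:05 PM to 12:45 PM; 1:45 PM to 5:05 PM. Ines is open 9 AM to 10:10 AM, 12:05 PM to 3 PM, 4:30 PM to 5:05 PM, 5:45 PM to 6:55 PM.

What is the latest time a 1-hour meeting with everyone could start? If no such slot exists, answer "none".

none

Viktor ∩ Zubin: 14:15-14:45.
Viktor ∩ Zubin ∩ Farrukh: ∅.
Viktor ∩ Zubin ∩ Farrukh ∩ Hiro: ∅.
Viktor ∩ Zubin ∩ Farrukh ∩ Hiro ∩ Zane: ∅.
Viktor ∩ Zubin ∩ Farrukh ∩ Hiro ∩ Zane ∩ Teo: ∅.
Viktor ∩ Zubin ∩ Farrukh ∩ Hiro ∩ Zane ∩ Teo ∩ Ines: ∅.
There is no time when everyone is free.
No common window is at least 60 minutes long.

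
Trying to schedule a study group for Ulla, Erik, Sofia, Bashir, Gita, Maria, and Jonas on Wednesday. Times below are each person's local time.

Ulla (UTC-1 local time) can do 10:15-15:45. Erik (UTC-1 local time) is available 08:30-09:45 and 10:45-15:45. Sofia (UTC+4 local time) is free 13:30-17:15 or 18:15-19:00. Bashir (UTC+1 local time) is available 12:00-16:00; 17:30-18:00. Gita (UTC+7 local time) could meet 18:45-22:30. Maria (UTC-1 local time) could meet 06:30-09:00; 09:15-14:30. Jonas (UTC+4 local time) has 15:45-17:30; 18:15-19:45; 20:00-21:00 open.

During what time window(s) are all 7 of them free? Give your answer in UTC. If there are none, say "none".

11:45-13:15, 14:15-15:00

Ulla in UTC: 11:15-16:45 (add 1h to convert from UTC-1).
Erik in UTC: 09:30-10:45, 11:45-16:45 (add 1h to convert from UTC-1).
Sofia in UTC: 09:30-13:15, 14:15-15:00 (subtract 4h to convert from UTC+4).
Bashir in UTC: 11:00-15:00, 16:30-17:00 (subtract 1h to convert from UTC+1).
Gita in UTC: 11:45-15:30 (subtract 7h to convert from UTC+7).
Maria in UTC: 07:30-10:00, 10:15-15:30 (add 1h to convert from UTC-1).
Jonas in UTC: 11:45-13:30, 14:15-15:45, 16:00-17:00 (subtract 4h to convert from UTC+4).
Ulla ∩ Erik: 11:45-16:45.
Ulla ∩ Erik ∩ Sofia: 11:45-13:15, 14:15-15:00.
Ulla ∩ Erik ∩ Sofia ∩ Bashir: 11:45-13:15, 14:15-15:00.
Ulla ∩ Erik ∩ Sofia ∩ Bashir ∩ Gita: 11:45-13:15, 14:15-15:00.
Ulla ∩ Erik ∩ Sofia ∩ Bashir ∩ Gita ∩ Maria: 11:45-13:15, 14:15-15:00.
Ulla ∩ Erik ∩ Sofia ∩ Bashir ∩ Gita ∩ Maria ∩ Jonas: 11:45-13:15, 14:15-15:00.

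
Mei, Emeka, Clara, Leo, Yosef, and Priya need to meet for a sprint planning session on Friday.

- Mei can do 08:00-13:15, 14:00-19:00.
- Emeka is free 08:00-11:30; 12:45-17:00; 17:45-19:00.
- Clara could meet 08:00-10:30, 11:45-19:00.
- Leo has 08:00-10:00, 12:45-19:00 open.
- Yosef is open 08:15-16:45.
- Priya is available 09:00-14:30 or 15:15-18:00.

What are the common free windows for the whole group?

09:00-10:00, 12:45-13:15, 14:00-14:30, 15:15-16:45

Mei ∩ Emeka: 08:00-11:30, 12:45-13:15, 14:00-17:00, 17:45-19:00.
Mei ∩ Emeka ∩ Clara: 08:00-10:30, 12:45-13:15, 14:00-17:00, 17:45-19:00.
Mei ∩ Emeka ∩ Clara ∩ Leo: 08:00-10:00, 12:45-13:15, 14:00-17:00, 17:45-19:00.
Mei ∩ Emeka ∩ Clara ∩ Leo ∩ Yosef: 08:15-10:00, 12:45-13:15, 14:00-16:45.
Mei ∩ Emeka ∩ Clara ∩ Leo ∩ Yosef ∩ Priya: 09:00-10:00, 12:45-13:15, 14:00-14:30, 15:15-16:45.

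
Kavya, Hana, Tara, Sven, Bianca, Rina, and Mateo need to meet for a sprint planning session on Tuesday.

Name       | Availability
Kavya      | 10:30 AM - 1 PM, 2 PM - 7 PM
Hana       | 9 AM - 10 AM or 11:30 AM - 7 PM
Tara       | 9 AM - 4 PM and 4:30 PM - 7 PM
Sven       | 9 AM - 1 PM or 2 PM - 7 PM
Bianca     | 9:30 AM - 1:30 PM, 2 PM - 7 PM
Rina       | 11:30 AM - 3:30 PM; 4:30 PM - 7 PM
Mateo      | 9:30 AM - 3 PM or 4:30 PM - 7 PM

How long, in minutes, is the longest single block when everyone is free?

150

Kavya ∩ Hana: 11:30-13:00, 14:00-19:00.
Kavya ∩ Hana ∩ Tara: 11:30-13:00, 14:00-16:00, 16:30-19:00.
Kavya ∩ Hana ∩ Tara ∩ Sven: 11:30-13:00, 14:00-16:00, 16:30-19:00.
Kavya ∩ Hana ∩ Tara ∩ Sven ∩ Bianca: 11:30-13:00, 14:00-16:00, 16:30-19:00.
Kavya ∩ Hana ∩ Tara ∩ Sven ∩ Bianca ∩ Rina: 11:30-13:00, 14:00-15:30, 16:30-19:00.
Kavya ∩ Hana ∩ Tara ∩ Sven ∩ Bianca ∩ Rina ∩ Mateo: 11:30-13:00, 14:00-15:00, 16:30-19:00.
The longest is 16:30-19:00 at 150 minutes.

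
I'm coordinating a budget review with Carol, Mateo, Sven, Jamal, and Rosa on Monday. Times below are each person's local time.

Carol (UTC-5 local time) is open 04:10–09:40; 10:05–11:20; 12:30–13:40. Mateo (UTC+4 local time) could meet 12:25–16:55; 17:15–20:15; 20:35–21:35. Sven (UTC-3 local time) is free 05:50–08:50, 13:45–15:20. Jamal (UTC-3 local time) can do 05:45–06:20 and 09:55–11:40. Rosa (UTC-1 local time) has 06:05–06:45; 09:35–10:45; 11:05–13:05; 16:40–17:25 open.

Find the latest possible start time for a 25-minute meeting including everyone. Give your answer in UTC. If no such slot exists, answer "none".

none

Carol in UTC: 09:10-14:40, 15:05-16:20, 17:30-18:40 (add 5h to convert from UTC-5).
Mateo in UTC: 08:25-12:55, 13:15-16:15, 16:35-17:35 (subtract 4h to convert from UTC+4).
Sven in UTC: 08:50-11:50, 16:45-18:20 (add 3h to convert from UTC-3).
Jamal in UTC: 08:45-09:20, 12:55-14:40 (add 3h to convert from UTC-3).
Rosa in UTC: 07:05-07:45, 10:35-11:45, 12:05-14:05, 17:40-18:25 (add 1h to convert from UTC-1).
Carol ∩ Mateo: 09:10-12:55, 13:15-14:40, 15:05-16:15, 17:30-17:35.
Carol ∩ Mateo ∩ Sven: 09:10-11:50, 17:30-17:35.
Carol ∩ Mateo ∩ Sven ∩ Jamal: 09:10-09:20.
Carol ∩ Mateo ∩ Sven ∩ Jamal ∩ Rosa: ∅.
There is no time when everyone is free.
No common window is at least 25 minutes long.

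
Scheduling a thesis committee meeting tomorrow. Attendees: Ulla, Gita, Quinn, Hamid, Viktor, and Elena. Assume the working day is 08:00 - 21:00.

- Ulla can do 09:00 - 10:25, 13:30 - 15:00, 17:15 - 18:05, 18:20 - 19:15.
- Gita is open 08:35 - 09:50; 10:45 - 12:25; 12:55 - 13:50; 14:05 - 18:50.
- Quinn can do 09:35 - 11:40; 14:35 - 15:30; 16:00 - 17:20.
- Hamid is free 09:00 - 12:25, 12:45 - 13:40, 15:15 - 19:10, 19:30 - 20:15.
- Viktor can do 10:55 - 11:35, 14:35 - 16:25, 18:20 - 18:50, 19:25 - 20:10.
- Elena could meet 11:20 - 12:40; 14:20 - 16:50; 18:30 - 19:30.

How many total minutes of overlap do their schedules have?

0

Ulla ∩ Gita: 09:00-09:50, 13:30-13:50, 14:05-15:00, 17:15-18:05, 18:20-18:50.
Ulla ∩ Gita ∩ Quinn: 09:35-09:50, 14:35-15:00, 17:15-17:20.
Ulla ∩ Gita ∩ Quinn ∩ Hamid: 09:35-09:50, 17:15-17:20.
Ulla ∩ Gita ∩ Quinn ∩ Hamid ∩ Viktor: ∅.
Ulla ∩ Gita ∩ Quinn ∩ Hamid ∩ Viktor ∩ Elena: ∅.
There is no time when everyone is free.
There is no common window, so the total is 0 minutes.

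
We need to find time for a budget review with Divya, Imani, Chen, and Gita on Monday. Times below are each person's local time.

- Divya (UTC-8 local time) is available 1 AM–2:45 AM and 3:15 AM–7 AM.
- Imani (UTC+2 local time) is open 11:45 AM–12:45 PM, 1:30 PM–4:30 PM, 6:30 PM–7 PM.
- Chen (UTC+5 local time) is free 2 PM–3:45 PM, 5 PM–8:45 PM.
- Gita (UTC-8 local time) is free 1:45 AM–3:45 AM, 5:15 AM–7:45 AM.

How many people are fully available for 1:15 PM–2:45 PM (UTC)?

Divya in UTC: 09:00-10:45, 11:15-15:00 (add 8h to convert from UTC-8).
Imani in UTC: 09:45-10:45, 11:30-14:30, 16:30-17:00 (subtract 2h to convert from UTC+2).
Chen in UTC: 09:00-10:45, 12:00-15:45 (subtract 5h to convert from UTC+5).
Gita in UTC: 09:45-11:45, 13:15-15:45 (add 8h to convert from UTC-8).
Divya, Chen, and Gita can make the full 13:15-14:45 slot — that's 3.

3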